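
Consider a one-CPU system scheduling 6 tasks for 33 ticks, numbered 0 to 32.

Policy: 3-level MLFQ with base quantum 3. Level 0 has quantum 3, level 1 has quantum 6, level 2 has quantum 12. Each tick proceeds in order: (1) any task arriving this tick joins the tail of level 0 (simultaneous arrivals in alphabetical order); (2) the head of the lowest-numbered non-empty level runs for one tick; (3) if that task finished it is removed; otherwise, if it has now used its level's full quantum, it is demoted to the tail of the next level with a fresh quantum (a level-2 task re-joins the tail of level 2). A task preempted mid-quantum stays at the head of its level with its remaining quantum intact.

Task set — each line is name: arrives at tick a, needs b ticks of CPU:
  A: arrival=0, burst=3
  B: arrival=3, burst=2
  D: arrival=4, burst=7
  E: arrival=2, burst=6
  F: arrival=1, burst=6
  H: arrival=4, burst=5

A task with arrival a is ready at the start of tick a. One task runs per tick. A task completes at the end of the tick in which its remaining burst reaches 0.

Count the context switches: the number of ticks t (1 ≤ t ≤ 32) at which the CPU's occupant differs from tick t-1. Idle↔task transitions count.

context switches = 10

t=0: L0/L1/L2 = A/-/- → run A
t=1: L0/L1/L2 = AF/-/- → run A
t=2: L0/L1/L2 = AFE/-/- → run A
t=3: L0/L1/L2 = FEB/-/- → run F
t=4: L0/L1/L2 = FEBDH/-/- → run F
t=5: L0/L1/L2 = FEBDH/-/- → run F
t=6: L0/L1/L2 = EBDH/F/- → run E
t=7: L0/L1/L2 = EBDH/F/- → run E
t=8: L0/L1/L2 = EBDH/F/- → run E
t=9: L0/L1/L2 = BDH/FE/- → run B
t=10: L0/L1/L2 = BDH/FE/- → run B
t=11: L0/L1/L2 = DH/FE/- → run D
t=12: L0/L1/L2 = DH/FE/- → run D
t=13: L0/L1/L2 = DH/FE/- → run D
t=14: L0/L1/L2 = H/FED/- → run H
t=15: L0/L1/L2 = H/FED/- → run H
t=16: L0/L1/L2 = H/FED/- → run H
t=17: L0/L1/L2 = -/FEDH/- → run F
t=18: L0/L1/L2 = -/FEDH/- → run F
t=19: L0/L1/L2 = -/FEDH/- → run F
t=20: L0/L1/L2 = -/EDH/- → run E
t=21: L0/L1/L2 = -/EDH/- → run E
t=22: L0/L1/L2 = -/EDH/- → run E
t=23: L0/L1/L2 = -/DH/- → run D
t=24: L0/L1/L2 = -/DH/- → run D
t=25: L0/L1/L2 = -/DH/- → run D
t=26: L0/L1/L2 = -/DH/- → run D
t=27: L0/L1/L2 = -/H/- → run H
t=28: L0/L1/L2 = -/H/- → run H
t=29: (idle)
t=30: (idle)
t=31: (idle)
t=32: (idle)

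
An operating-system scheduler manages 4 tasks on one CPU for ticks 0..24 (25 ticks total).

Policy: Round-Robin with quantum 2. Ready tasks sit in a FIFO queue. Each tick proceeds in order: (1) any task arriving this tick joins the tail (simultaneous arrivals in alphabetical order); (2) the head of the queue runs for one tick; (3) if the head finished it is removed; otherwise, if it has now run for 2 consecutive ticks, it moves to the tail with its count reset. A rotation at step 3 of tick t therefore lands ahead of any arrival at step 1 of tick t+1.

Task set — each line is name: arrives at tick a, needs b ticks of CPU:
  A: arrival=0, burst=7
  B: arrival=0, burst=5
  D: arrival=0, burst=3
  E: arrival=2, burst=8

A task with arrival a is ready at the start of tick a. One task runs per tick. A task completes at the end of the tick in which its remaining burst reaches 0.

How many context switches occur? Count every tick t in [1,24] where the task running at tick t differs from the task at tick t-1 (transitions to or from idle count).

t=0: queue=[A,B,D] q_used=0 → run A
t=1: queue=[A,B,D] q_used=1 → run A
t=2: queue=[B,D,A,E] q_used=0 → run B
t=3: queue=[B,D,A,E] q_used=1 → run B
t=4: queue=[D,A,E,B] q_used=0 → run D
t=5: queue=[D,A,E,B] q_used=1 → run D
t=6: queue=[A,E,B,D] q_used=0 → run A
t=7: queue=[A,E,B,D] q_used=1 → run A
t=8: queue=[E,B,D,A] q_used=0 → run E
t=9: queue=[E,B,D,A] q_used=1 → run E
t=10: queue=[B,D,A,E] q_used=0 → run B
t=11: queue=[B,D,A,E] q_used=1 → run B
t=12: queue=[D,A,E,B] q_used=0 → run D
t=13: queue=[A,E,B] q_used=0 → run A
t=14: queue=[A,E,B] q_used=1 → run A
t=15: queue=[E,B,A] q_used=0 → run E
t=16: queue=[E,B,A] q_used=1 → run E
t=17: queue=[B,A,E] q_used=0 → run B
t=18: queue=[A,E] q_used=0 → run A
t=19: queue=[E] q_used=0 → run E
t=20: queue=[E] q_used=1 → run E
t=21: queue=[E] q_used=0 → run E
t=22: queue=[E] q_used=1 → run E
t=23: (idle)
t=24: (idle)

context switches = 12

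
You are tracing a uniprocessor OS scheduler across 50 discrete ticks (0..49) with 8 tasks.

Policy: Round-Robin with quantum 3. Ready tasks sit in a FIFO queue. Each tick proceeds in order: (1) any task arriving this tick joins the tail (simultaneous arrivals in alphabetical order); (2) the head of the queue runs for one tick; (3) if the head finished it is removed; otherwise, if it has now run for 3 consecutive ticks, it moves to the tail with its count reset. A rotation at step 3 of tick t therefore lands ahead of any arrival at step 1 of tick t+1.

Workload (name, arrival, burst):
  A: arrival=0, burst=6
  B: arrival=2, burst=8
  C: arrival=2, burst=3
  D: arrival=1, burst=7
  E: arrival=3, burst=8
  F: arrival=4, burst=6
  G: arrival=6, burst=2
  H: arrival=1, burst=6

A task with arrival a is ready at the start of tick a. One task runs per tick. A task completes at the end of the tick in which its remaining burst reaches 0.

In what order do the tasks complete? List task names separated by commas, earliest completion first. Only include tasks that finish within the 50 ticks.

completion order = C, A, G, H, F, D, B, E

t=0: queue=[A] q_used=0 → run A
t=1: queue=[A,D,H] q_used=1 → run A
t=2: queue=[A,D,H,B,C] q_used=2 → run A
t=3: queue=[D,H,B,C,A,E] q_used=0 → run D
t=4: queue=[D,H,B,C,A,E,F] q_used=1 → run D
t=5: queue=[D,H,B,C,A,E,F] q_used=2 → run D
t=6: queue=[H,B,C,A,E,F,D,G] q_used=0 → run H
t=7: queue=[H,B,C,A,E,F,D,G] q_used=1 → run H
t=8: queue=[H,B,C,A,E,F,D,G] q_used=2 → run H
t=9: queue=[B,C,A,E,F,D,G,H] q_used=0 → run B
t=10: queue=[B,C,A,E,F,D,G,H] q_used=1 → run B
t=11: queue=[B,C,A,E,F,D,G,H] q_used=2 → run B
t=12: queue=[C,A,E,F,D,G,H,B] q_used=0 → run C
t=13: queue=[C,A,E,F,D,G,H,B] q_used=1 → run C
t=14: queue=[C,A,E,F,D,G,H,B] q_used=2 → run C
t=15: queue=[A,E,F,D,G,H,B] q_used=0 → run A
t=16: queue=[A,E,F,D,G,H,B] q_used=1 → run A
t=17: queue=[A,E,F,D,G,H,B] q_used=2 → run A
t=18: queue=[E,F,D,G,H,B] q_used=0 → run E
t=19: queue=[E,F,D,G,H,B] q_used=1 → run E
t=20: queue=[E,F,D,G,H,B] q_used=2 → run E
t=21: queue=[F,D,G,H,B,E] q_used=0 → run F
t=22: queue=[F,D,G,H,B,E] q_used=1 → run F
t=23: queue=[F,D,G,H,B,E] q_used=2 → run F
t=24: queue=[D,G,H,B,E,F] q_used=0 → run D
t=25: queue=[D,G,H,B,E,F] q_used=1 → run D
t=26: queue=[D,G,H,B,E,F] q_used=2 → run D
t=27: queue=[G,H,B,E,F,D] q_used=0 → run G
t=28: queue=[G,H,B,E,F,D] q_used=1 → run G
t=29: queue=[H,B,E,F,D] q_used=0 → run H
t=30: queue=[H,B,E,F,D] q_used=1 → run H
t=31: queue=[H,B,E,F,D] q_used=2 → run H
t=32: queue=[B,E,F,D] q_used=0 → run B
t=33: queue=[B,E,F,D] q_used=1 → run B
t=34: queue=[B,E,F,D] q_used=2 → run B
t=35: queue=[E,F,D,B] q_used=0 → run E
t=36: queue=[E,F,D,B] q_used=1 → run E
t=37: queue=[E,F,D,B] q_used=2 → run E
t=38: queue=[F,D,B,E] q_used=0 → run F
t=39: queue=[F,D,B,E] q_used=1 → run F
t=40: queue=[F,D,B,E] q_used=2 → run F
t=41: queue=[D,B,E] q_used=0 → run D
t=42: queue=[B,E] q_used=0 → run B
t=43: queue=[B,E] q_used=1 → run B
t=44: queue=[E] q_used=0 → run E
t=45: queue=[E] q_used=1 → run E
t=46: (idle)
t=47: (idle)
t=48: (idle)
t=49: (idle)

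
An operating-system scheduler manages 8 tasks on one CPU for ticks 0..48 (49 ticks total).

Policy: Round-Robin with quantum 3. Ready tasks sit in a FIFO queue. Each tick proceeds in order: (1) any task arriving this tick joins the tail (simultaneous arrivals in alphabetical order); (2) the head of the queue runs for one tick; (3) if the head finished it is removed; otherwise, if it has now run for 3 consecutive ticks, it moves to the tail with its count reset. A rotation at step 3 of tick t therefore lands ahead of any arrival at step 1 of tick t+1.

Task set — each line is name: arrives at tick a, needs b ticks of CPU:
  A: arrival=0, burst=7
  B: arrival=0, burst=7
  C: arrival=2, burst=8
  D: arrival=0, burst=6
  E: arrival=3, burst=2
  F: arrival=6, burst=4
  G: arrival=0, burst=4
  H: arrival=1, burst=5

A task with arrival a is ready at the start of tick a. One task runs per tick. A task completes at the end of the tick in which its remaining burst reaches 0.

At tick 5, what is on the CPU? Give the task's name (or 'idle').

running at tick 5 = B

t=0: queue=[A,B,D,G] q_used=0 → run A
t=1: queue=[A,B,D,G,H] q_used=1 → run A
t=2: queue=[A,B,D,G,H,C] q_used=2 → run A
t=3: queue=[B,D,G,H,C,A,E] q_used=0 → run B
t=4: queue=[B,D,G,H,C,A,E] q_used=1 → run B
t=5: queue=[B,D,G,H,C,A,E] q_used=2 → run B
t=6: queue=[D,G,H,C,A,E,B,F] q_used=0 → run D
t=7: queue=[D,G,H,C,A,E,B,F] q_used=1 → run D
t=8: queue=[D,G,H,C,A,E,B,F] q_used=2 → run D
t=9: queue=[G,H,C,A,E,B,F,D] q_used=0 → run G
t=10: queue=[G,H,C,A,E,B,F,D] q_used=1 → run G
t=11: queue=[G,H,C,A,E,B,F,D] q_used=2 → run G
t=12: queue=[H,C,A,E,B,F,D,G] q_used=0 → run H
t=13: queue=[H,C,A,E,B,F,D,G] q_used=1 → run H
t=14: queue=[H,C,A,E,B,F,D,G] q_used=2 → run H
t=15: queue=[C,A,E,B,F,D,G,H] q_used=0 → run C
t=16: queue=[C,A,E,B,F,D,G,H] q_used=1 → run C
t=17: queue=[C,A,E,B,F,D,G,H] q_used=2 → run C
t=18: queue=[A,E,B,F,D,G,H,C] q_used=0 → run A
t=19: queue=[A,E,B,F,D,G,H,C] q_used=1 → run A
t=20: queue=[A,E,B,F,D,G,H,C] q_used=2 → run A
t=21: queue=[E,B,F,D,G,H,C,A] q_used=0 → run E
t=22: queue=[E,B,F,D,G,H,C,A] q_used=1 → run E
t=23: queue=[B,F,D,G,H,C,A] q_used=0 → run B
t=24: queue=[B,F,D,G,H,C,A] q_used=1 → run B
t=25: queue=[B,F,D,G,H,C,A] q_used=2 → run B
t=26: queue=[F,D,G,H,C,A,B] q_used=0 → run F
t=27: queue=[F,D,G,H,C,A,B] q_used=1 → run F
t=28: queue=[F,D,G,H,C,A,B] q_used=2 → run F
t=29: queue=[D,G,H,C,A,B,F] q_used=0 → run D
t=30: queue=[D,G,H,C,A,B,F] q_used=1 → run D
t=31: queue=[D,G,H,C,A,B,F] q_used=2 → run D
t=32: queue=[G,H,C,A,B,F] q_used=0 → run G
t=33: queue=[H,C,A,B,F] q_used=0 → run H
t=34: queue=[H,C,A,B,F] q_used=1 → run H
t=35: queue=[C,A,B,F] q_used=0 → run C
t=36: queue=[C,A,B,F] q_used=1 → run C
t=37: queue=[C,A,B,F] q_used=2 → run C
t=38: queue=[A,B,F,C] q_used=0 → run A
t=39: queue=[B,F,C] q_used=0 → run B
t=40: queue=[F,C] q_used=0 → run F
t=41: queue=[C] q_used=0 → run C
t=42: queue=[C] q_used=1 → run C
t=43: (idle)
t=44: (idle)
t=45: (idle)
t=46: (idle)
t=47: (idle)
t=48: (idle)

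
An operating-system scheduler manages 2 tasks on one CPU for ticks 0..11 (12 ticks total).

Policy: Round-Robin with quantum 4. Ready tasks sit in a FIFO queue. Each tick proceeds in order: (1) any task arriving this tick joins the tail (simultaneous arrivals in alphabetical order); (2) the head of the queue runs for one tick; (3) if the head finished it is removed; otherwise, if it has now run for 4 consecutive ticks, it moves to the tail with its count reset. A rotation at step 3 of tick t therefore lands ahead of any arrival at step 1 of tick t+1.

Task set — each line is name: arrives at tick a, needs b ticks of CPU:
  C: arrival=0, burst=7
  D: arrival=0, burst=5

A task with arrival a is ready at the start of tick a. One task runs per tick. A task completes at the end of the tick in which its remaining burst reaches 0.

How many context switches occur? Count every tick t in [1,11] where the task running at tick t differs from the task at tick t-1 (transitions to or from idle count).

context switches = 3

t=0: queue=[C,D] q_used=0 → run C
t=1: queue=[C,D] q_used=1 → run C
t=2: queue=[C,D] q_used=2 → run C
t=3: queue=[C,D] q_used=3 → run C
t=4: queue=[D,C] q_used=0 → run D
t=5: queue=[D,C] q_used=1 → run D
t=6: queue=[D,C] q_used=2 → run D
t=7: queue=[D,C] q_used=3 → run D
t=8: queue=[C,D] q_used=0 → run C
t=9: queue=[C,D] q_used=1 → run C
t=10: queue=[C,D] q_used=2 → run C
t=11: queue=[D] q_used=0 → run D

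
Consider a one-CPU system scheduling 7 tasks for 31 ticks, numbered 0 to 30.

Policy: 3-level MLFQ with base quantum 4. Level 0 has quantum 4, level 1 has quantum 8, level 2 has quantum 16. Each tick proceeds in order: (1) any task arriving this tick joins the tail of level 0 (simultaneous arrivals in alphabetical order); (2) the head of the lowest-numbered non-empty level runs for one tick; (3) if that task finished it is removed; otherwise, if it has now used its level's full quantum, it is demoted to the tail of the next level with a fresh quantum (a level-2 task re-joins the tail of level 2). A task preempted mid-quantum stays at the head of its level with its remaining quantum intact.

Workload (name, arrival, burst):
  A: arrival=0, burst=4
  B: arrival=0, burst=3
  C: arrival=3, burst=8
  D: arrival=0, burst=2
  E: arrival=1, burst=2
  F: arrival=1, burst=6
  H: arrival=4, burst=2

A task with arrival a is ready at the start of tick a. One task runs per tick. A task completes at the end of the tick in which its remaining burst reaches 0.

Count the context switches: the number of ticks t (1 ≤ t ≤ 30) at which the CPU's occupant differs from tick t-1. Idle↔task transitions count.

context switches = 9

t=0: L0/L1/L2 = ABD/-/- → run A
t=1: L0/L1/L2 = ABDEF/-/- → run A
t=2: L0/L1/L2 = ABDEF/-/- → run A
t=3: L0/L1/L2 = ABDEFC/-/- → run A
t=4: L0/L1/L2 = BDEFCH/-/- → run B
t=5: L0/L1/L2 = BDEFCH/-/- → run B
t=6: L0/L1/L2 = BDEFCH/-/- → run B
t=7: L0/L1/L2 = DEFCH/-/- → run D
t=8: L0/L1/L2 = DEFCH/-/- → run D
t=9: L0/L1/L2 = EFCH/-/- → run E
t=10: L0/L1/L2 = EFCH/-/- → run E
t=11: L0/L1/L2 = FCH/-/- → run F
t=12: L0/L1/L2 = FCH/-/- → run F
t=13: L0/L1/L2 = FCH/-/- → run F
t=14: L0/L1/L2 = FCH/-/- → run F
t=15: L0/L1/L2 = CH/F/- → run C
t=16: L0/L1/L2 = CH/F/- → run C
t=17: L0/L1/L2 = CH/F/- → run C
t=18: L0/L1/L2 = CH/F/- → run C
t=19: L0/L1/L2 = H/FC/- → run H
t=20: L0/L1/L2 = H/FC/- → run H
t=21: L0/L1/L2 = -/FC/- → run F
t=22: L0/L1/L2 = -/FC/- → run F
t=23: L0/L1/L2 = -/C/- → run C
t=24: L0/L1/L2 = -/C/- → run C
t=25: L0/L1/L2 = -/C/- → run C
t=26: L0/L1/L2 = -/C/- → run C
t=27: (idle)
t=28: (idle)
t=29: (idle)
t=30: (idle)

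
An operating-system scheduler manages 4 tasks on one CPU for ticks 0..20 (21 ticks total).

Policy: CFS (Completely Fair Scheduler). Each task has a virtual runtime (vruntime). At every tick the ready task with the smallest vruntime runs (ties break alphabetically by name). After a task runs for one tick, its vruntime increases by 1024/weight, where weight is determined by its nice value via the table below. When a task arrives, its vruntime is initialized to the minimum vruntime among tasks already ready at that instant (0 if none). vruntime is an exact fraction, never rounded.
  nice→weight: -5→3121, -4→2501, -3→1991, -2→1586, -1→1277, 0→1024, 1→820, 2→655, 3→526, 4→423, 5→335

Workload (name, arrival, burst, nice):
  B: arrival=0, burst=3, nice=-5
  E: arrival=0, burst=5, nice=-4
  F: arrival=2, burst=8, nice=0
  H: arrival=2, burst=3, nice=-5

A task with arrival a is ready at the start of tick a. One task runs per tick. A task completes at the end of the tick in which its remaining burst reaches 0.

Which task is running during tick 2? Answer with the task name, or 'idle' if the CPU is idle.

t=0: vr[B=0 E=0] → run B
t=1: vr[B=1024/3121 E=0] → run E
t=2: vr[B=1024/3121 E=1024/2501 F=1024/3121 H=1024/3121] → run B
t=3: vr[B=2048/3121 E=1024/2501 F=1024/3121 H=1024/3121] → run F
t=4: vr[B=2048/3121 E=1024/2501 F=4145/3121 H=1024/3121] → run H
t=5: vr[B=2048/3121 E=1024/2501 F=4145/3121 H=2048/3121] → run E
t=6: vr[B=2048/3121 E=2048/2501 F=4145/3121 H=2048/3121] → run B
t=7: vr[E=2048/2501 F=4145/3121 H=2048/3121] → run H
t=8: vr[E=2048/2501 F=4145/3121 H=3072/3121] → run E
t=9: vr[E=3072/2501 F=4145/3121 H=3072/3121] → run H
t=10: vr[E=3072/2501 F=4145/3121] → run E
t=11: vr[E=4096/2501 F=4145/3121] → run F
t=12: vr[E=4096/2501 F=7266/3121] → run E
t=13: vr[F=7266/3121] → run F
t=14: vr[F=10387/3121] → run F
t=15: vr[F=13508/3121] → run F
t=16: vr[F=16629/3121] → run F
t=17: vr[F=19750/3121] → run F
t=18: vr[F=22871/3121] → run F
t=19: (idle)
t=20: (idle)

running at tick 2 = B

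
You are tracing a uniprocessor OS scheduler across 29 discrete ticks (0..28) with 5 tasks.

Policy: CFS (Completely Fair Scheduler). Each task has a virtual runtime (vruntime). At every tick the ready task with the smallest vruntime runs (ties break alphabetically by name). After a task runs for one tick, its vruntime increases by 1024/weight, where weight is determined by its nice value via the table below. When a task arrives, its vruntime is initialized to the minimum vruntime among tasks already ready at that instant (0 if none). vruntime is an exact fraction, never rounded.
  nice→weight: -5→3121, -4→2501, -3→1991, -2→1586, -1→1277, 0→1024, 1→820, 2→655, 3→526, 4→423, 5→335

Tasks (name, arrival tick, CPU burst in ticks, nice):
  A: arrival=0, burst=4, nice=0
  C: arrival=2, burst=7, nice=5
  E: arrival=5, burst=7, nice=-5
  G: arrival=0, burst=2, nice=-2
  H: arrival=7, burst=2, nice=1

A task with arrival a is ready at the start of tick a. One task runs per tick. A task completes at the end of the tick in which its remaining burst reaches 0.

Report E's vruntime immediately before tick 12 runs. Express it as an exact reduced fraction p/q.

t=0: vr[A=0 G=0] → run A
t=1: vr[A=1 G=0] → run G
t=2: vr[A=1 C=512/793 G=512/793] → run C
t=3: vr[A=1 C=983552/265655 G=512/793] → run G
t=4: vr[A=1 C=983552/265655] → run A
t=5: vr[A=2 C=983552/265655 E=2] → run A
t=6: vr[A=3 C=983552/265655 E=2] → run E
t=7: vr[A=3 C=983552/265655 E=7266/3121 H=7266/3121] → run E
t=8: vr[A=3 C=983552/265655 E=8290/3121 H=7266/3121] → run H
t=9: vr[A=3 C=983552/265655 E=8290/3121 H=2288506/639805] → run E
t=10: vr[A=3 C=983552/265655 E=9314/3121 H=2288506/639805] → run E
t=11: vr[A=3 C=983552/265655 E=10338/3121 H=2288506/639805] → run A
t=12: vr[C=983552/265655 E=10338/3121 H=2288506/639805] → run E
t=13: vr[C=983552/265655 E=11362/3121 H=2288506/639805] → run H
t=14: vr[C=983552/265655 E=11362/3121] → run E
t=15: vr[C=983552/265655 E=12386/3121] → run C
t=16: vr[C=1795584/265655 E=12386/3121] → run E
t=17: vr[C=1795584/265655] → run C
t=18: vr[C=2607616/265655] → run C
t=19: vr[C=3419648/265655] → run C
t=20: vr[C=846336/53131] → run C
t=21: vr[C=5043712/265655] → run C
t=22: (idle)
t=23: (idle)
t=24: (idle)
t=25: (idle)
t=26: (idle)
t=27: (idle)
t=28: (idle)

vruntime(E, start of tick 12) = 10338/3121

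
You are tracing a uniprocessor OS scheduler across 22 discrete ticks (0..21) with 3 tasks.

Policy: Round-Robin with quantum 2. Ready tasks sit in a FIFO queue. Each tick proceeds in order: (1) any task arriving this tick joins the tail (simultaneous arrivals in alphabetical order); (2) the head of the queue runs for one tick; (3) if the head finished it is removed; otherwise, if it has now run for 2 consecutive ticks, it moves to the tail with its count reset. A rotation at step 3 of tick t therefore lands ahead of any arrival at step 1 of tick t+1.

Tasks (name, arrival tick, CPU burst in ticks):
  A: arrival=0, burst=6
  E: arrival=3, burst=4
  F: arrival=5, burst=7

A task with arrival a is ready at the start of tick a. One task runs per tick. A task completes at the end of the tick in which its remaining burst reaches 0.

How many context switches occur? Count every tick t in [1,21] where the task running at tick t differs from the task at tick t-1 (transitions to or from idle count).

t=0: queue=[A] q_used=0 → run A
t=1: queue=[A] q_used=1 → run A
t=2: queue=[A] q_used=0 → run A
t=3: queue=[A,E] q_used=1 → run A
t=4: queue=[E,A] q_used=0 → run E
t=5: queue=[E,A,F] q_used=1 → run E
t=6: queue=[A,F,E] q_used=0 → run A
t=7: queue=[A,F,E] q_used=1 → run A
t=8: queue=[F,E] q_used=0 → run F
t=9: queue=[F,E] q_used=1 → run F
t=10: queue=[E,F] q_used=0 → run E
t=11: queue=[E,F] q_used=1 → run E
t=12: queue=[F] q_used=0 → run F
t=13: queue=[F] q_used=1 → run F
t=14: queue=[F] q_used=0 → run F
t=15: queue=[F] q_used=1 → run F
t=16: queue=[F] q_used=0 → run F
t=17: (idle)
t=18: (idle)
t=19: (idle)
t=20: (idle)
t=21: (idle)

context switches = 6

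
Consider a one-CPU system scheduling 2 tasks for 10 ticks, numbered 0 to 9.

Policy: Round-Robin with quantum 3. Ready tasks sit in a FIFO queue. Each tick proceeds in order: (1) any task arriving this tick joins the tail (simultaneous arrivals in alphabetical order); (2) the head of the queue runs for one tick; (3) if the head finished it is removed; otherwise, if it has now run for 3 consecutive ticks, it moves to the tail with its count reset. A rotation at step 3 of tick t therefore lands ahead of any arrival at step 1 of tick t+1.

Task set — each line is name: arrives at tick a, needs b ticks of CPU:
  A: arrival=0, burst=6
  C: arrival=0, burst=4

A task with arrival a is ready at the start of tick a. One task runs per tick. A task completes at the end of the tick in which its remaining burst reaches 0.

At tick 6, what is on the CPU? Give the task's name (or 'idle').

running at tick 6 = A

t=0: queue=[A,C] q_used=0 → run A
t=1: queue=[A,C] q_used=1 → run A
t=2: queue=[A,C] q_used=2 → run A
t=3: queue=[C,A] q_used=0 → run C
t=4: queue=[C,A] q_used=1 → run C
t=5: queue=[C,A] q_used=2 → run C
t=6: queue=[A,C] q_used=0 → run A
t=7: queue=[A,C] q_used=1 → run A
t=8: queue=[A,C] q_used=2 → run A
t=9: queue=[C] q_used=0 → run C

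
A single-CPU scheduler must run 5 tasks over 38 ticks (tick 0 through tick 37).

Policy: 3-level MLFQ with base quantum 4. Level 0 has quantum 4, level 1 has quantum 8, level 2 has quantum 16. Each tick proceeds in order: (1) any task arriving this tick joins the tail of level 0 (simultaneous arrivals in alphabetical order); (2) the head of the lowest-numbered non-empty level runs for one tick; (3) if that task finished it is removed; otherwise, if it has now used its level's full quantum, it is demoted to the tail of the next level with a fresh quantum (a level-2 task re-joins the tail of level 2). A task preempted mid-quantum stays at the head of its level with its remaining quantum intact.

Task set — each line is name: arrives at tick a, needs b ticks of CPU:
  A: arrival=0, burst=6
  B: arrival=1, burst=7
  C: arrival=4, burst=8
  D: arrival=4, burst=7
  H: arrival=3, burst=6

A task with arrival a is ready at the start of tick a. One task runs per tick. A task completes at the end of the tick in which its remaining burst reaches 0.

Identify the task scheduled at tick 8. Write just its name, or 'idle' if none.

running at tick 8 = H

t=0: L0/L1/L2 = A/-/- → run A
t=1: L0/L1/L2 = AB/-/- → run A
t=2: L0/L1/L2 = AB/-/- → run A
t=3: L0/L1/L2 = ABH/-/- → run A
t=4: L0/L1/L2 = BHCD/A/- → run B
t=5: L0/L1/L2 = BHCD/A/- → run B
t=6: L0/L1/L2 = BHCD/A/- → run B
t=7: L0/L1/L2 = BHCD/A/- → run B
t=8: L0/L1/L2 = HCD/AB/- → run H
t=9: L0/L1/L2 = HCD/AB/- → run H
t=10: L0/L1/L2 = HCD/AB/- → run H
t=11: L0/L1/L2 = HCD/AB/- → run H
t=12: L0/L1/L2 = CD/ABH/- → run C
t=13: L0/L1/L2 = CD/ABH/- → run C
t=14: L0/L1/L2 = CD/ABH/- → run C
t=15: L0/L1/L2 = CD/ABH/- → run C
t=16: L0/L1/L2 = D/ABHC/- → run D
t=17: L0/L1/L2 = D/ABHC/- → run D
t=18: L0/L1/L2 = D/ABHC/- → run D
t=19: L0/L1/L2 = D/ABHC/- → run D
t=20: L0/L1/L2 = -/ABHCD/- → run A
t=21: L0/L1/L2 = -/ABHCD/- → run A
t=22: L0/L1/L2 = -/BHCD/- → run B
t=23: L0/L1/L2 = -/BHCD/- → run B
t=24: L0/L1/L2 = -/BHCD/- → run B
t=25: L0/L1/L2 = -/HCD/- → run H
t=26: L0/L1/L2 = -/HCD/- → run H
t=27: L0/L1/L2 = -/CD/- → run C
t=28: L0/L1/L2 = -/CD/- → run C
t=29: L0/L1/L2 = -/CD/- → run C
t=30: L0/L1/L2 = -/CD/- → run C
t=31: L0/L1/L2 = -/D/- → run D
t=32: L0/L1/L2 = -/D/- → run D
t=33: L0/L1/L2 = -/D/- → run D
t=34: (idle)
t=35: (idle)
t=36: (idle)
t=37: (idle)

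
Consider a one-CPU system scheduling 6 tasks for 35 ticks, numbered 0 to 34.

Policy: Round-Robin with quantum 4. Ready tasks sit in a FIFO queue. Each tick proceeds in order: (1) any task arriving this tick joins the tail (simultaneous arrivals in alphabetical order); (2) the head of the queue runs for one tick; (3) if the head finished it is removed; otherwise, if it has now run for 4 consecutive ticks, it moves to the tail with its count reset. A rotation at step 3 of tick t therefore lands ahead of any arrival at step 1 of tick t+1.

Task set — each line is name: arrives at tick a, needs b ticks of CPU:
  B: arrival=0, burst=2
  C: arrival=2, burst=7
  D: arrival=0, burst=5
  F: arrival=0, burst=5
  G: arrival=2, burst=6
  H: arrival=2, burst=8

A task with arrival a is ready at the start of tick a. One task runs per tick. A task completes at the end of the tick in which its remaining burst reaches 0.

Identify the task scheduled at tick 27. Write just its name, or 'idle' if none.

running at tick 27 = G

t=0: queue=[B,D,F] q_used=0 → run B
t=1: queue=[B,D,F] q_used=1 → run B
t=2: queue=[D,F,C,G,H] q_used=0 → run D
t=3: queue=[D,F,C,G,H] q_used=1 → run D
t=4: queue=[D,F,C,G,H] q_used=2 → run D
t=5: queue=[D,F,C,G,H] q_used=3 → run D
t=6: queue=[F,C,G,H,D] q_used=0 → run F
t=7: queue=[F,C,G,H,D] q_used=1 → run F
t=8: queue=[F,C,G,H,D] q_used=2 → run F
t=9: queue=[F,C,G,H,D] q_used=3 → run F
t=10: queue=[C,G,H,D,F] q_used=0 → run C
t=11: queue=[C,G,H,D,F] q_used=1 → run C
t=12: queue=[C,G,H,D,F] q_used=2 → run C
t=13: queue=[C,G,H,D,F] q_used=3 → run C
t=14: queue=[G,H,D,F,C] q_used=0 → run G
t=15: queue=[G,H,D,F,C] q_used=1 → run G
t=16: queue=[G,H,D,F,C] q_used=2 → run G
t=17: queue=[G,H,D,F,C] q_used=3 → run G
t=18: queue=[H,D,F,C,G] q_used=0 → run H
t=19: queue=[H,D,F,C,G] q_used=1 → run H
t=20: queue=[H,D,F,C,G] q_used=2 → run H
t=21: queue=[H,D,F,C,G] q_used=3 → run H
t=22: queue=[D,F,C,G,H] q_used=0 → run D
t=23: queue=[F,C,G,H] q_used=0 → run F
t=24: queue=[C,G,H] q_used=0 → run C
t=25: queue=[C,G,H] q_used=1 → run C
t=26: queue=[C,G,H] q_used=2 → run C
t=27: queue=[G,H] q_used=0 → run G
t=28: queue=[G,H] q_used=1 → run G
t=29: queue=[H] q_used=0 → run H
t=30: queue=[H] q_used=1 → run H
t=31: queue=[H] q_used=2 → run H
t=32: queue=[H] q_used=3 → run H
t=33: (idle)
t=34: (idle)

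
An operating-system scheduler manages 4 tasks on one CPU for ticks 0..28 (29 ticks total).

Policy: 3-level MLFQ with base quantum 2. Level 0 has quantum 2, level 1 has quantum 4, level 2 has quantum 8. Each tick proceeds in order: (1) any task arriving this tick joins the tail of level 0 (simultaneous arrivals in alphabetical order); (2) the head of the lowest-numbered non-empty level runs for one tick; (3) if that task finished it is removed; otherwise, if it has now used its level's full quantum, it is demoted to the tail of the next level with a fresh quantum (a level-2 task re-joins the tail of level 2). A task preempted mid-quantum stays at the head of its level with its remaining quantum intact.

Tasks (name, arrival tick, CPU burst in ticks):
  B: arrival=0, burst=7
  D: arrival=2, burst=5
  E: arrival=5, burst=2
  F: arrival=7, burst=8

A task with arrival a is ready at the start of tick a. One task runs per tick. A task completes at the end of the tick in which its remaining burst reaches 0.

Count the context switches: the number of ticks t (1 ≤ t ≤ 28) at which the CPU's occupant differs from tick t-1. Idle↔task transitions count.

t=0: L0/L1/L2 = B/-/- → run B
t=1: L0/L1/L2 = B/-/- → run B
t=2: L0/L1/L2 = D/B/- → run D
t=3: L0/L1/L2 = D/B/- → run D
t=4: L0/L1/L2 = -/BD/- → run B
t=5: L0/L1/L2 = E/BD/- → run E
t=6: L0/L1/L2 = E/BD/- → run E
t=7: L0/L1/L2 = F/BD/- → run F
t=8: L0/L1/L2 = F/BD/- → run F
t=9: L0/L1/L2 = -/BDF/- → run B
t=10: L0/L1/L2 = -/BDF/- → run B
t=11: L0/L1/L2 = -/BDF/- → run B
t=12: L0/L1/L2 = -/DF/B → run D
t=13: L0/L1/L2 = -/DF/B → run D
t=14: L0/L1/L2 = -/DF/B → run D
t=15: L0/L1/L2 = -/F/B → run F
t=16: L0/L1/L2 = -/F/B → run F
t=17: L0/L1/L2 = -/F/B → run F
t=18: L0/L1/L2 = -/F/B → run F
t=19: L0/L1/L2 = -/-/BF → run B
t=20: L0/L1/L2 = -/-/F → run F
t=21: L0/L1/L2 = -/-/F → run F
t=22: (idle)
t=23: (idle)
t=24: (idle)
t=25: (idle)
t=26: (idle)
t=27: (idle)
t=28: (idle)

context switches = 10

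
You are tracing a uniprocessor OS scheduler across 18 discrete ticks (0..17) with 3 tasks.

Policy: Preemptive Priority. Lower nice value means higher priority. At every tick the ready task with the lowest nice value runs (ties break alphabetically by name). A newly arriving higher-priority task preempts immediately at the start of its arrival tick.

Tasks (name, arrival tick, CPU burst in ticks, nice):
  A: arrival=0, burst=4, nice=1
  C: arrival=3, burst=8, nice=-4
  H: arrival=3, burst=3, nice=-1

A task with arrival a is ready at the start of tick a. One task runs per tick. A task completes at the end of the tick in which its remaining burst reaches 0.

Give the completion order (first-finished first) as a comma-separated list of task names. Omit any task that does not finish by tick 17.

completion order = C, H, A

t=0: ready={A} → run A
t=1: ready={A} → run A
t=2: ready={A} → run A
t=3: ready={A,C,H} → run C
t=4: ready={A,C,H} → run C
t=5: ready={A,C,H} → run C
t=6: ready={A,C,H} → run C
t=7: ready={A,C,H} → run C
t=8: ready={A,C,H} → run C
t=9: ready={A,C,H} → run C
t=10: ready={A,C,H} → run C
t=11: ready={A,H} → run H
t=12: ready={A,H} → run H
t=13: ready={A,H} → run H
t=14: ready={A} → run A
t=15: (idle)
t=16: (idle)
t=17: (idle)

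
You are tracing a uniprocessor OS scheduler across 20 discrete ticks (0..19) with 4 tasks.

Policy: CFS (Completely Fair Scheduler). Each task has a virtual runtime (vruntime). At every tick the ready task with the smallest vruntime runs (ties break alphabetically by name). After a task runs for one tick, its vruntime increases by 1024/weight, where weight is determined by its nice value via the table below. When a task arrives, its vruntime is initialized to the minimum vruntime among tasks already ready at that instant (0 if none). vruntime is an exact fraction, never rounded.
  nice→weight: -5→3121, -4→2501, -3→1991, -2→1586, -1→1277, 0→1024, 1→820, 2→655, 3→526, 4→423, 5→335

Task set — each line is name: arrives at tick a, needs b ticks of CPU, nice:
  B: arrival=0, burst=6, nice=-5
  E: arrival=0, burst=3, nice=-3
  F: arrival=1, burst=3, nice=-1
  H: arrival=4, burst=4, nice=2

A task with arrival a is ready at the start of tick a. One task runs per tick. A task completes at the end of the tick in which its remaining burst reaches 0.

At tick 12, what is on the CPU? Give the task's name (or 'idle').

t=0: vr[B=0 E=0] → run B
t=1: vr[B=1024/3121 E=0 F=0] → run E
t=2: vr[B=1024/3121 E=1024/1991 F=0] → run F
t=3: vr[B=1024/3121 E=1024/1991 F=1024/1277] → run B
t=4: vr[B=2048/3121 E=1024/1991 F=1024/1277 H=1024/1991] → run E
t=5: vr[B=2048/3121 E=2048/1991 F=1024/1277 H=1024/1991] → run H
t=6: vr[B=2048/3121 E=2048/1991 F=1024/1277 H=2709504/1304105] → run B
t=7: vr[B=3072/3121 E=2048/1991 F=1024/1277 H=2709504/1304105] → run F
t=8: vr[B=3072/3121 E=2048/1991 F=2048/1277 H=2709504/1304105] → run B
t=9: vr[B=4096/3121 E=2048/1991 F=2048/1277 H=2709504/1304105] → run E
t=10: vr[B=4096/3121 F=2048/1277 H=2709504/1304105] → run B
t=11: vr[B=5120/3121 F=2048/1277 H=2709504/1304105] → run F
t=12: vr[B=5120/3121 H=2709504/1304105] → run B
t=13: vr[H=2709504/1304105] → run H
t=14: vr[H=4748288/1304105] → run H
t=15: vr[H=6787072/1304105] → run H
t=16: (idle)
t=17: (idle)
t=18: (idle)
t=19: (idle)

running at tick 12 = B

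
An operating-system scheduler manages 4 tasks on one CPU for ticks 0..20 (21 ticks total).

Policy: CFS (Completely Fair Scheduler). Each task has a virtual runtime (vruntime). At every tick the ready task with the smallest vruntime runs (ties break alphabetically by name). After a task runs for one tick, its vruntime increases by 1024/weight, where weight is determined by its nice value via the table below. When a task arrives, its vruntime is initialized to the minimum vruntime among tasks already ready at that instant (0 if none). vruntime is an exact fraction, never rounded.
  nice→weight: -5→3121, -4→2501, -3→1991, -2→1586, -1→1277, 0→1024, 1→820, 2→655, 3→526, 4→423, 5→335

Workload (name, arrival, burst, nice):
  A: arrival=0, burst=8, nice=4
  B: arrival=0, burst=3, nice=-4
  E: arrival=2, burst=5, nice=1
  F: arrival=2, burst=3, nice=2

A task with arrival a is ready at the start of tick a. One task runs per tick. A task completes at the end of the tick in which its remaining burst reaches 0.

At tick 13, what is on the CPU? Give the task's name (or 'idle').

running at tick 13 = E

t=0: vr[A=0 B=0] → run A
t=1: vr[A=1024/423 B=0] → run B
t=2: vr[A=1024/423 B=1024/2501 E=1024/2501 F=1024/2501] → run B
t=3: vr[A=1024/423 B=2048/2501 E=1024/2501 F=1024/2501] → run E
t=4: vr[A=1024/423 B=2048/2501 E=20736/12505 F=1024/2501] → run F
t=5: vr[A=1024/423 B=2048/2501 E=20736/12505 F=3231744/1638155] → run B
t=6: vr[A=1024/423 E=20736/12505 F=3231744/1638155] → run E
t=7: vr[A=1024/423 E=36352/12505 F=3231744/1638155] → run F
t=8: vr[A=1024/423 E=36352/12505 F=5792768/1638155] → run A
t=9: vr[A=2048/423 E=36352/12505 F=5792768/1638155] → run E
t=10: vr[A=2048/423 E=51968/12505 F=5792768/1638155] → run F
t=11: vr[A=2048/423 E=51968/12505] → run E
t=12: vr[A=2048/423 E=67584/12505] → run A
t=13: vr[A=1024/141 E=67584/12505] → run E
t=14: vr[A=1024/141] → run A
t=15: vr[A=4096/423] → run A
t=16: vr[A=5120/423] → run A
t=17: vr[A=2048/141] → run A
t=18: vr[A=7168/423] → run A
t=19: (idle)
t=20: (idle)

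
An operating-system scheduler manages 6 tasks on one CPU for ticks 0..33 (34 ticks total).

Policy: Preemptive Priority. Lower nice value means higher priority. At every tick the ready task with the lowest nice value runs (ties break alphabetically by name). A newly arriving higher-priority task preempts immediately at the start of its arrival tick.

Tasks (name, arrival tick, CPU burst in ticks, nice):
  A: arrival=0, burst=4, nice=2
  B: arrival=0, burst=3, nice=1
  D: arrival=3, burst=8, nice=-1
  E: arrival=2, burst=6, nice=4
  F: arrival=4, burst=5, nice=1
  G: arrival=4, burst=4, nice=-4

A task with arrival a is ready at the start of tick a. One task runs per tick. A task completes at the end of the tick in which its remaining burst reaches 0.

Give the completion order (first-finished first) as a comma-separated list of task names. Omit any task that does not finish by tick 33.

completion order = B, G, D, F, A, E

t=0: ready={A,B} → run B
t=1: ready={A,B} → run B
t=2: ready={A,B,E} → run B
t=3: ready={A,D,E} → run D
t=4: ready={A,D,E,F,G} → run G
t=5: ready={A,D,E,F,G} → run G
t=6: ready={A,D,E,F,G} → run G
t=7: ready={A,D,E,F,G} → run G
t=8: ready={A,D,E,F} → run D
t=9: ready={A,D,E,F} → run D
t=10: ready={A,D,E,F} → run D
t=11: ready={A,D,E,F} → run D
t=12: ready={A,D,E,F} → run D
t=13: ready={A,D,E,F} → run D
t=14: ready={A,D,E,F} → run D
t=15: ready={A,E,F} → run F
t=16: ready={A,E,F} → run F
t=17: ready={A,E,F} → run F
t=18: ready={A,E,F} → run F
t=19: ready={A,E,F} → run F
t=20: ready={A,E} → run A
t=21: ready={A,E} → run A
t=22: ready={A,E} → run A
t=23: ready={A,E} → run A
t=24: ready={E} → run E
t=25: ready={E} → run E
t=26: ready={E} → run E
t=27: ready={E} → run E
t=28: ready={E} → run E
t=29: ready={E} → run E
t=30: (idle)
t=31: (idle)
t=32: (idle)
t=33: (idle)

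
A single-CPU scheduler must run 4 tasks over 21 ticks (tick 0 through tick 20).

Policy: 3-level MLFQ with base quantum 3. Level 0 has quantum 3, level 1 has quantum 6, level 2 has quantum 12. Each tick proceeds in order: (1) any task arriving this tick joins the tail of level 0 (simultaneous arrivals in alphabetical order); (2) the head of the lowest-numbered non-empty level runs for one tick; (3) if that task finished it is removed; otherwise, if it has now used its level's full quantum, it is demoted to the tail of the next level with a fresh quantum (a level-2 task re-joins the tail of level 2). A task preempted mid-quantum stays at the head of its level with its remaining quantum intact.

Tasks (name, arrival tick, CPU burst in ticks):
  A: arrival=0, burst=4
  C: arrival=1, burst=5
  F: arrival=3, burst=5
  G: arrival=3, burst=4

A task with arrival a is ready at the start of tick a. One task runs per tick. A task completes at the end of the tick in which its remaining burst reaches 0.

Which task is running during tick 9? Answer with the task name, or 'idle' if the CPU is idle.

t=0: L0/L1/L2 = A/-/- → run A
t=1: L0/L1/L2 = AC/-/- → run A
t=2: L0/L1/L2 = AC/-/- → run A
t=3: L0/L1/L2 = CFG/A/- → run C
t=4: L0/L1/L2 = CFG/A/- → run C
t=5: L0/L1/L2 = CFG/A/- → run C
t=6: L0/L1/L2 = FG/AC/- → run F
t=7: L0/L1/L2 = FG/AC/- → run F
t=8: L0/L1/L2 = FG/AC/- → run F
t=9: L0/L1/L2 = G/ACF/- → run G
t=10: L0/L1/L2 = G/ACF/- → run G
t=11: L0/L1/L2 = G/ACF/- → run G
t=12: L0/L1/L2 = -/ACFG/- → run A
t=13: L0/L1/L2 = -/CFG/- → run C
t=14: L0/L1/L2 = -/CFG/- → run C
t=15: L0/L1/L2 = -/FG/- → run F
t=16: L0/L1/L2 = -/FG/- → run F
t=17: L0/L1/L2 = -/G/- → run G
t=18: (idle)
t=19: (idle)
t=20: (idle)

running at tick 9 = G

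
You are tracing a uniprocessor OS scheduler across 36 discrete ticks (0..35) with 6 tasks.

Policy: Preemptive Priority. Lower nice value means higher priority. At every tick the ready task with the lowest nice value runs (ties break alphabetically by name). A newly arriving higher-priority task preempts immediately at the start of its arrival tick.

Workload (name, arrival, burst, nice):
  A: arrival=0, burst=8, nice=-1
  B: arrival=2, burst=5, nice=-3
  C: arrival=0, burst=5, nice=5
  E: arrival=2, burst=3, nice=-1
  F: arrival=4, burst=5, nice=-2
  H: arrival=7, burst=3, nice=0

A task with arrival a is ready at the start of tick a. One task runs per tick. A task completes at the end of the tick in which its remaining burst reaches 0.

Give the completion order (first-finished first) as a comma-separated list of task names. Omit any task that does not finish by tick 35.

t=0: ready={A,C} → run A
t=1: ready={A,C} → run A
t=2: ready={A,B,C,E} → run B
t=3: ready={A,B,C,E} → run B
t=4: ready={A,B,C,E,F} → run B
t=5: ready={A,B,C,E,F} → run B
t=6: ready={A,B,C,E,F} → run B
t=7: ready={A,C,E,F,H} → run F
t=8: ready={A,C,E,F,H} → run F
t=9: ready={A,C,E,F,H} → run F
t=10: ready={A,C,E,F,H} → run F
t=11: ready={A,C,E,F,H} → run F
t=12: ready={A,C,E,H} → run A
t=13: ready={A,C,E,H} → run A
t=14: ready={A,C,E,H} → run A
t=15: ready={A,C,E,H} → run A
t=16: ready={A,C,E,H} → run A
t=17: ready={A,C,E,H} → run A
t=18: ready={C,E,H} → run E
t=19: ready={C,E,H} → run E
t=20: ready={C,E,H} → run E
t=21: ready={C,H} → run H
t=22: ready={C,H} → run H
t=23: ready={C,H} → run H
t=24: ready={C} → run C
t=25: ready={C} → run C
t=26: ready={C} → run C
t=27: ready={C} → run C
t=28: ready={C} → run C
t=29: (idle)
t=30: (idle)
t=31: (idle)
t=32: (idle)
t=33: (idle)
t=34: (idle)
t=35: (idle)

completion order = B, F, A, E, H, C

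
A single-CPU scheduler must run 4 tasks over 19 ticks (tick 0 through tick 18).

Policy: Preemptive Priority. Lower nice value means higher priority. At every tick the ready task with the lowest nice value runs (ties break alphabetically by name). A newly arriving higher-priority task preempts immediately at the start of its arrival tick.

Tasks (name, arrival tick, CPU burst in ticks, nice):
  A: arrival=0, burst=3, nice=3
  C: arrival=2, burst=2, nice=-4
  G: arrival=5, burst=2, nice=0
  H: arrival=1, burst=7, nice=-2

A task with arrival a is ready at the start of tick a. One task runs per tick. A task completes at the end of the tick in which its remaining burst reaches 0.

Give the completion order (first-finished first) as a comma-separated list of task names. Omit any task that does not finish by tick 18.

t=0: ready={A} → run A
t=1: ready={A,H} → run H
t=2: ready={A,C,H} → run C
t=3: ready={A,C,H} → run C
t=4: ready={A,H} → run H
t=5: ready={A,G,H} → run H
t=6: ready={A,G,H} → run H
t=7: ready={A,G,H} → run H
t=8: ready={A,G,H} → run H
t=9: ready={A,G,H} → run H
t=10: ready={A,G} → run G
t=11: ready={A,G} → run G
t=12: ready={A} → run A
t=13: ready={A} → run A
t=14: (idle)
t=15: (idle)
t=16: (idle)
t=17: (idle)
t=18: (idle)

completion order = C, H, G, A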